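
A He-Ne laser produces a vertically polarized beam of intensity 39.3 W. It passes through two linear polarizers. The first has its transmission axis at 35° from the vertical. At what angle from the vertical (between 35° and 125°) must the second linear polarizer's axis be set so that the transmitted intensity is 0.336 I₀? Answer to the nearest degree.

I₁ = I₀ cos²(35° − 0°) = I₀ cos²(35°) = 0.671 I₀.
Need I₂/I₀ = 0.336, so cos²(θ − 35°) = 0.336 / 0.671 = 0.5007.
θ − 35° = arccos(√0.5007) = 45.0°, giving θ ≈ 35 + 45.0 = 80.0°.

θ ≈ 80°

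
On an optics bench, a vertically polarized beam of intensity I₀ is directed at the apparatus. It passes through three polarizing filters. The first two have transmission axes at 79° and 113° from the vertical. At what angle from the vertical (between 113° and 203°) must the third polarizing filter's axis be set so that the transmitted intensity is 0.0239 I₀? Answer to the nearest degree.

θ ≈ 125°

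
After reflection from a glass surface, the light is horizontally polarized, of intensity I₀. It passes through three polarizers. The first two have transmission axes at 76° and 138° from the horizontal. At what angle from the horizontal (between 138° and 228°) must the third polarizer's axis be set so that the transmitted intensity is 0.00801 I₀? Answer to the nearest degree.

By Malus's law, I₁ = I₀ cos²(76° − 0°) = I₀ cos²(76°) = 0.05853 I₀.
I₂ = I₁ cos²(138° − 76°) = 0.05853 I₀ · cos²(62°) = 0.0129 I₀.
Need I₃/I₀ = 0.00801, so cos²(θ − 138°) = 0.00801 / 0.0129 = 0.621.
θ − 138° = arccos(√0.621) = 38.0°, giving θ ≈ 138 + 38.0 = 176.0°.

θ ≈ 176°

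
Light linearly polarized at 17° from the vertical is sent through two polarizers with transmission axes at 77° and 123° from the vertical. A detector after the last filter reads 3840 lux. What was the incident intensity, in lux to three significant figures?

I₀ ≈ 3.18e4 lux

I₁ = I₀ cos²(77° − 17°) = I₀ cos²(60°) = 0.25 I₀.
I₂ = I₁ cos²(123° − 77°) = 0.25 I₀ · cos²(46°) = 0.1206 I₀.
So 3840 lux = 0.1206 I₀, giving I₀ = 3840/0.1206 = 3.183e+04 lux.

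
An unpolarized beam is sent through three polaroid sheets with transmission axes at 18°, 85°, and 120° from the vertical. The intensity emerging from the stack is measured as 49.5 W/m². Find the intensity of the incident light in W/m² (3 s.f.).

Unpolarized light through the first polarizer → I₁ = ½ I₀, now polarized at 18°.
I₂ = I₁ cos²(85° − 18°) = 0.5 I₀ · cos²(67°) = 0.07634 I₀.
I₃ = I₂ cos²(120° − 85°) = 0.07634 I₀ · cos²(35°) = 0.05122 I₀.
So 49.5 W/m² = 0.05122 I₀, giving I₀ = 49.5/0.05122 = 966.4 W/m².

I₀ ≈ 966 W/m²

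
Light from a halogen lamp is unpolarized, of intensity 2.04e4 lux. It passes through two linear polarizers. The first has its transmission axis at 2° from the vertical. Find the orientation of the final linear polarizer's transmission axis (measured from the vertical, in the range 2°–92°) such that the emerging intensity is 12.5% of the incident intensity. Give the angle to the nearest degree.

Unpolarized light through the first polarizer → I₁ = ½ I₀, now polarized at 2°.
Need I₂/I₀ = 0.125, so cos²(θ − 2°) = 0.125 / 0.5 = 0.25.
θ − 2° = arccos(√0.25) = 60.0°, giving θ ≈ 2 + 60.0 = 62.0°.

θ ≈ 62°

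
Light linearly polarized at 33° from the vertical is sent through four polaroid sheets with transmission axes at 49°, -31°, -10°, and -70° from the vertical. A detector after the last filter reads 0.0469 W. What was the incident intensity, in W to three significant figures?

By Malus's law, I₁ = I₀ cos²(49° − 33°) = I₀ cos²(16°) = 0.924 I₀.
I₂ = I₁ cos²(-31° − 49°) = 0.924 I₀ · cos²(80°) = 0.02786 I₀.
I₃ = I₂ cos²(-10° + 31°) = 0.02786 I₀ · cos²(21°) = 0.02428 I₀.
I₄ = I₃ cos²(-70° + 10°) = 0.02428 I₀ · cos²(60°) = 0.006071 I₀.
So 0.0469 W = 0.006071 I₀, giving I₀ = 0.0469/0.006071 = 7.725 W.

I₀ ≈ 7.73 W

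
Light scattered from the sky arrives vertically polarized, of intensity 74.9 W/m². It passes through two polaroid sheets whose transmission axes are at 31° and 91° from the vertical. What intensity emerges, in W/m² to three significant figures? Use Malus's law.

I ≈ 13.8 W/m²

By Malus's law, I₁ = 74.9 W/m² · cos²(31°) = 55.03 W/m².
I₂ = I₁ · cos²(60°) = 55.03 · 0.25 = 13.76 W/m².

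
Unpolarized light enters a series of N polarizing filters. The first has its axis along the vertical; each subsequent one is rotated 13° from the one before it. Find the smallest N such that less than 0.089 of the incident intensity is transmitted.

N = 35

First polarizer halves the unpolarized light: factor 1/2.
Each further stage multiplies by cos²(13°) = 0.9494.
After N polarizers: T = 0.5·0.9494^(N−1). Require T < 0.089 ⇒ N−1 > ln(0.089/0.5)/ln(0.9494) = 33.24, so N−1 ≥ 34 and N = 35.
Check: N=35 gives T = 0.08555 < 0.089; N=34 gives T = 0.09011.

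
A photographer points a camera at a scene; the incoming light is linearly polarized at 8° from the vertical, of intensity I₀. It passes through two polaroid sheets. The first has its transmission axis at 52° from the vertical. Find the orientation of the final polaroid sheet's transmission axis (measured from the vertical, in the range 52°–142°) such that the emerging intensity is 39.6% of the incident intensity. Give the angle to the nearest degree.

By Malus's law, I₁ = I₀ cos²(52° − 8°) = I₀ cos²(44°) = 0.5174 I₀.
Need I₂/I₀ = 0.396, so cos²(θ − 52°) = 0.396 / 0.5174 = 0.7653.
θ − 52° = arccos(√0.7653) = 29.0°, giving θ ≈ 52 + 29.0 = 81.0°.

θ ≈ 81°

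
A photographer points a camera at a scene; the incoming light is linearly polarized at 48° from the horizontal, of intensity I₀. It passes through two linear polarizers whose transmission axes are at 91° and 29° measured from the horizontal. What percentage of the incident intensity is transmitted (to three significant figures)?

By Malus's law, I₁ = I₀ cos²(91° − 48°) = I₀ cos²(43°) = 0.5349 I₀.
I₂ = I₁ cos²(29° − 91°) = 0.5349 I₀ · cos²(62°) = 0.1179 I₀.
That is 11.79% of the incident intensity.

≈ 11.8%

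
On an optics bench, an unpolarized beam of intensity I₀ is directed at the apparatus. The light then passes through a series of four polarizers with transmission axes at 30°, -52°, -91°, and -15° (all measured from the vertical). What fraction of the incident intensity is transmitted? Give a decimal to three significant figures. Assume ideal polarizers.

Unpolarized light through the first polarizer → I₁ = ½ I₀, now polarized at 30°.
I₂ = I₁ cos²(-52° − 30°) = 0.5 I₀ · cos²(82°) = 0.009685 I₀.
I₃ = I₂ cos²(-91° + 52°) = 0.009685 I₀ · cos²(39°) = 0.005849 I₀.
I₄ = I₃ cos²(-15° + 91°) = 0.005849 I₀ · cos²(76°) = 0.0003423 I₀.
Transmitted fraction = 0.0003423.

≈ 0.000342 I₀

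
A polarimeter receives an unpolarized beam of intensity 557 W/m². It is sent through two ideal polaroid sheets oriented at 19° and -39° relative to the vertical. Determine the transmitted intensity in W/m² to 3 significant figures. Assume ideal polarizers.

Unpolarized light through the first polarizer → I₁ = 557 W/m²/2 = 278.5 W/m², polarized at 19°.
I₂ = I₁ · cos²(58°) = 278.5 · 0.2808 = 78.21 W/m².

I ≈ 78.2 W/m²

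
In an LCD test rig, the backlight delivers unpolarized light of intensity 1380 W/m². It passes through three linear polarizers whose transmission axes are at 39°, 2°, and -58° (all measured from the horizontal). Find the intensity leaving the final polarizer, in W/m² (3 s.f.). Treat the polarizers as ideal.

I ≈ 110 W/m²

Unpolarized light through the first polarizer → I₁ = 1380 W/m²/2 = 690 W/m², polarized at 39°.
I₂ = I₁ · cos²(37°) = 690 · 0.6378 = 440.1 W/m².
I₃ = I₂ · cos²(60°) = 440.1 · 0.25 = 110 W/m².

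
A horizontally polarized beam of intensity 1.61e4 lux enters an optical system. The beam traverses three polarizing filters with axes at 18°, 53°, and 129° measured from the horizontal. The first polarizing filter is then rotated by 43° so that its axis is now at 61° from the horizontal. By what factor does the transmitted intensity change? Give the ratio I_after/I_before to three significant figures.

I_new/I_old ≈ 0.380

Before rotation:
By Malus's law, I₁ = I₀ cos²(18° − 0°) = I₀ cos²(18°) = 0.9045 I₀.
I₂ = I₁ cos²(53° − 18°) = 0.9045 I₀ · cos²(35°) = 0.6069 I₀.
I₃ = I₂ cos²(129° − 53°) = 0.6069 I₀ · cos²(76°) = 0.03552 I₀.
After rotation:
I₁ = I₀ cos²(61° − 0°) = I₀ cos²(61°) = 0.235 I₀.
I₂ = I₁ cos²(53° − 61°) = 0.235 I₀ · cos²(8°) = 0.2305 I₀.
I₃ = I₂ cos²(129° − 53°) = 0.2305 I₀ · cos²(76°) = 0.01349 I₀.
Ratio = 0.01349 / 0.03552 = 0.3798.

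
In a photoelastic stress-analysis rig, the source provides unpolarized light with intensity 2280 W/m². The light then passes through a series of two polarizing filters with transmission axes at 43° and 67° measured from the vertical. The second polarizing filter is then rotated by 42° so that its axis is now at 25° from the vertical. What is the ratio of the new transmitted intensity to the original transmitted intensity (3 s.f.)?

I_new/I_old ≈ 1.08

Before rotation:
Unpolarized light through the first polarizer → I₁ = ½ I₀, now polarized at 43°.
I₂ = I₁ cos²(67° − 43°) = 0.5 I₀ · cos²(24°) = 0.4173 I₀.
After rotation:
Unpolarized light through the first polarizer → I₁ = ½ I₀, now polarized at 43°.
I₂ = I₁ cos²(25° − 43°) = 0.5 I₀ · cos²(18°) = 0.4523 I₀.
Ratio = 0.4523 / 0.4173 = 1.084.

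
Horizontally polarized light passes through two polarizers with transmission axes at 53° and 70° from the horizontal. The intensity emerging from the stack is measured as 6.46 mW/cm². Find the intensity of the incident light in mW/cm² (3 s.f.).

By Malus's law, I₁ = I₀ cos²(53° − 0°) = I₀ cos²(53°) = 0.3622 I₀.
I₂ = I₁ cos²(70° − 53°) = 0.3622 I₀ · cos²(17°) = 0.3312 I₀.
So 6.46 mW/cm² = 0.3312 I₀, giving I₀ = 6.46/0.3312 = 19.5 mW/cm².

I₀ ≈ 19.5 mW/cm²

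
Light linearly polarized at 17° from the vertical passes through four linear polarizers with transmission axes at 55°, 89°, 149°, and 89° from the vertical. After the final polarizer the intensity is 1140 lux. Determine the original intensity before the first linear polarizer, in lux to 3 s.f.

I₁ = I₀ cos²(55° − 17°) = I₀ cos²(38°) = 0.621 I₀.
I₂ = I₁ cos²(89° − 55°) = 0.621 I₀ · cos²(34°) = 0.4268 I₀.
I₃ = I₂ cos²(149° − 89°) = 0.4268 I₀ · cos²(60°) = 0.1067 I₀.
I₄ = I₃ cos²(89° − 149°) = 0.1067 I₀ · cos²(60°) = 0.02667 I₀.
So 1140 lux = 0.02667 I₀, giving I₀ = 1140/0.02667 = 4.274e+04 lux.

I₀ ≈ 4.27e4 lux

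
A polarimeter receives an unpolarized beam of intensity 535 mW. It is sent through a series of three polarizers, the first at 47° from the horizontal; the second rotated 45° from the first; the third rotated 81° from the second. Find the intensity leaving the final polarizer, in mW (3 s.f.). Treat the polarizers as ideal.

I ≈ 3.27 mW

Unpolarized light through the first polarizer → I₁ = 535 mW/2 = 267.5 mW, polarized at 47°.
I₂ = I₁ · cos²(45°) = 267.5 · 0.5 = 133.8 mW.
I₃ = I₂ · cos²(81°) = 133.8 · 0.02447 = 3.273 mW.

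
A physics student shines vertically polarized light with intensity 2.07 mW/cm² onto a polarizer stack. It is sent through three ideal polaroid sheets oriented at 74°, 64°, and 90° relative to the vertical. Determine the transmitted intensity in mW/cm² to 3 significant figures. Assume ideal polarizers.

I ≈ 0.123 mW/cm²

I₁ = 2.07 mW/cm² · cos²(74°) = 0.1573 mW/cm².
I₂ = I₁ · cos²(10°) = 0.1573 · 0.9698 = 0.1525 mW/cm².
I₃ = I₂ · cos²(26°) = 0.1525 · 0.8078 = 0.1232 mW/cm².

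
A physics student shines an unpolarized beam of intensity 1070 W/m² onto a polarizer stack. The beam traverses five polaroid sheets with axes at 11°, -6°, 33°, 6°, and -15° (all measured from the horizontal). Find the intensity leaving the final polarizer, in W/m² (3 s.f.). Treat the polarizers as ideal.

I ≈ 204 W/m²

Unpolarized light through the first polarizer → I₁ = 1070 W/m²/2 = 535 W/m², polarized at 11°.
I₂ = I₁ · cos²(17°) = 535 · 0.9145 = 489.3 W/m².
I₃ = I₂ · cos²(39°) = 489.3 · 0.604 = 295.5 W/m².
I₄ = I₃ · cos²(27°) = 295.5 · 0.7939 = 234.6 W/m².
I₅ = I₄ · cos²(21°) = 234.6 · 0.8716 = 204.5 W/m².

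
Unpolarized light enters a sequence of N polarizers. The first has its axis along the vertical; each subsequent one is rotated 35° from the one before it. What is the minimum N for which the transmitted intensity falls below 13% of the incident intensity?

N = 5

First polarizer halves the unpolarized light: factor 1/2.
Each further stage multiplies by cos²(35°) = 0.671.
After N polarizers: T = 0.5·0.671^(N−1). Require T < 0.13 ⇒ N−1 > ln(0.13/0.5)/ln(0.671) = 3.38, so N−1 ≥ 4 and N = 5.
Check: N=5 gives T = 0.1014 < 0.13; N=4 gives T = 0.1511.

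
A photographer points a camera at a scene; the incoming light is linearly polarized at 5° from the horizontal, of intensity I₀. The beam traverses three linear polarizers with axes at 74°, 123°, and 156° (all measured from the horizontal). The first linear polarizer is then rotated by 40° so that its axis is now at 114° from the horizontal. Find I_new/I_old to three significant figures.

I_new/I_old ≈ 1.87

Before rotation:
I₁ = I₀ cos²(74° − 5°) = I₀ cos²(69°) = 0.1284 I₀.
I₂ = I₁ cos²(123° − 74°) = 0.1284 I₀ · cos²(49°) = 0.05528 I₀.
I₃ = I₂ cos²(156° − 123°) = 0.05528 I₀ · cos²(33°) = 0.03888 I₀.
After rotation:
I₁ = I₀ cos²(114° − 5°) = I₀ cos²(71°) = 0.106 I₀.
I₂ = I₁ cos²(123° − 114°) = 0.106 I₀ · cos²(9°) = 0.1034 I₀.
I₃ = I₂ cos²(156° − 123°) = 0.1034 I₀ · cos²(33°) = 0.07273 I₀.
Ratio = 0.07273 / 0.03888 = 1.871.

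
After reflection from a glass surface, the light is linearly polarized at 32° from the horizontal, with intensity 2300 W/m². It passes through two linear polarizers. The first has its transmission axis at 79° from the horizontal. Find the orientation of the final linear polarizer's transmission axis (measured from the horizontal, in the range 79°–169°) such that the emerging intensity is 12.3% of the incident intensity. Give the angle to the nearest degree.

I₁ = I₀ cos²(79° − 32°) = I₀ cos²(47°) = 0.4651 I₀.
Need I₂/I₀ = 0.123, so cos²(θ − 79°) = 0.123 / 0.4651 = 0.2644.
θ − 79° = arccos(√0.2644) = 59.1°, giving θ ≈ 79 + 59.1 = 138.1°.

θ ≈ 138°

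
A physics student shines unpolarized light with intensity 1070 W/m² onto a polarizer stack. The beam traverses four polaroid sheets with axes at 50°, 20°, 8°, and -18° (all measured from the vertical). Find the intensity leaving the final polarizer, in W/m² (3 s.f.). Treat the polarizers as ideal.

Unpolarized light through the first polarizer → I₁ = 1070 W/m²/2 = 535 W/m², polarized at 50°.
I₂ = I₁ · cos²(30°) = 535 · 0.75 = 401.3 W/m².
I₃ = I₂ · cos²(12°) = 401.3 · 0.9568 = 383.9 W/m².
I₄ = I₃ · cos²(26°) = 383.9 · 0.8078 = 310.1 W/m².

I ≈ 310 W/m²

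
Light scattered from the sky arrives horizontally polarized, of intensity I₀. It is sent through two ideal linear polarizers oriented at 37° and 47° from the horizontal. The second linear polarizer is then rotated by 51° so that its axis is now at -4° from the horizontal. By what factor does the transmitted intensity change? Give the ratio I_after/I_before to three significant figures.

Before rotation:
I₁ = I₀ cos²(37° − 0°) = I₀ cos²(37°) = 0.6378 I₀.
I₂ = I₁ cos²(47° − 37°) = 0.6378 I₀ · cos²(10°) = 0.6186 I₀.
After rotation:
I₁ = I₀ cos²(37° − 0°) = I₀ cos²(37°) = 0.6378 I₀.
I₂ = I₁ cos²(-4° − 37°) = 0.6378 I₀ · cos²(41°) = 0.3633 I₀.
Ratio = 0.3633 / 0.6186 = 0.5873.

I_new/I_old ≈ 0.587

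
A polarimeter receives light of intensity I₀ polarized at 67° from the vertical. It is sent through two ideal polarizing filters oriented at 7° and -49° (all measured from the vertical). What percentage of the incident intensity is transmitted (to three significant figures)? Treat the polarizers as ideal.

I₁ = I₀ cos²(7° − 67°) = I₀ cos²(60°) = 0.25 I₀.
I₂ = I₁ cos²(-49° − 7°) = 0.25 I₀ · cos²(56°) = 0.07817 I₀.
That is 7.817% of the incident intensity.

≈ 7.82%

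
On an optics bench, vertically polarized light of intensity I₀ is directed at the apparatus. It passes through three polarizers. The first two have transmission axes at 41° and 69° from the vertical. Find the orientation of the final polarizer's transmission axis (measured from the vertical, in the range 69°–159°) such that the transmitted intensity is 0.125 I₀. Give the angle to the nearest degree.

θ ≈ 127°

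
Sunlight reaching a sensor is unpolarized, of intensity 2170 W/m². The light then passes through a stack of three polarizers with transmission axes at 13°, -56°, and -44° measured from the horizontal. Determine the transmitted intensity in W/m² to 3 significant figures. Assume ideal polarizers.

I ≈ 133 W/m²

Unpolarized light through the first polarizer → I₁ = 2170 W/m²/2 = 1085 W/m², polarized at 13°.
I₂ = I₁ · cos²(69°) = 1085 · 0.1284 = 139.3 W/m².
I₃ = I₂ · cos²(12°) = 139.3 · 0.9568 = 133.3 W/m².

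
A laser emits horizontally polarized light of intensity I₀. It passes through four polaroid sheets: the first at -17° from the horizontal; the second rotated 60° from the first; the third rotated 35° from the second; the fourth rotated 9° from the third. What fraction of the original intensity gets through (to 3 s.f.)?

I₁ = I₀ cos²(-17° − 0°) = I₀ cos²(17°) = 0.9145 I₀.
I₂ = I₁ cos²(60°) = 0.9145 · 0.25 I₀ = 0.2286 I₀.
I₃ = I₂ cos²(35°) = 0.2286 · 0.671 I₀ = 0.1534 I₀.
I₄ = I₃ cos²(9°) = 0.1534 · 0.9755 I₀ = 0.1497 I₀.
Transmitted fraction = 0.1497.

≈ 0.150 I₀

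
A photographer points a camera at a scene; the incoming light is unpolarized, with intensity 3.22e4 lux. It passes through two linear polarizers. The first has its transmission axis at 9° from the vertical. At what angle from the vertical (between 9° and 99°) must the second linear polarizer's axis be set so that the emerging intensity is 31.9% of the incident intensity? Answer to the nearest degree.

Unpolarized light through the first polarizer → I₁ = ½ I₀, now polarized at 9°.
Need I₂/I₀ = 0.319, so cos²(θ − 9°) = 0.319 / 0.5 = 0.638.
θ − 9° = arccos(√0.638) = 37.0°, giving θ ≈ 9 + 37.0 = 46.0°.

θ ≈ 46°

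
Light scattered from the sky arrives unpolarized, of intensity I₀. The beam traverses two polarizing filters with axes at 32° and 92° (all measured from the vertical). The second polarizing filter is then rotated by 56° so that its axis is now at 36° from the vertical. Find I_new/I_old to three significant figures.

Before rotation:
Unpolarized light through the first polarizer → I₁ = ½ I₀, now polarized at 32°.
I₂ = I₁ cos²(92° − 32°) = 0.5 I₀ · cos²(60°) = 0.125 I₀.
After rotation:
Unpolarized light through the first polarizer → I₁ = ½ I₀, now polarized at 32°.
I₂ = I₁ cos²(36° − 32°) = 0.5 I₀ · cos²(4°) = 0.4976 I₀.
Ratio = 0.4976 / 0.125 = 3.981.

I_new/I_old ≈ 3.98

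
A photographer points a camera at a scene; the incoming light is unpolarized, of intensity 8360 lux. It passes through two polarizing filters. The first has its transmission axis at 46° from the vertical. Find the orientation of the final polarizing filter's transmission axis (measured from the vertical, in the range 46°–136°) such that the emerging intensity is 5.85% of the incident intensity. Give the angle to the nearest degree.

Unpolarized light through the first polarizer → I₁ = ½ I₀, now polarized at 46°.
Need I₂/I₀ = 0.0585, so cos²(θ − 46°) = 0.0585 / 0.5 = 0.117.
θ − 46° = arccos(√0.117) = 70.0°, giving θ ≈ 46 + 70.0 = 116.0°.

θ ≈ 116°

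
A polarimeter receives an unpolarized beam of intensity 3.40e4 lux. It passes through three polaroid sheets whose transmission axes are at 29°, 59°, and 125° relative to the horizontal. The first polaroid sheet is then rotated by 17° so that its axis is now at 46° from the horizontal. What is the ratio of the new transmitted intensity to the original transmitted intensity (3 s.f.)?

I_new/I_old ≈ 1.27

Before rotation:
Unpolarized light through the first polarizer → I₁ = ½ I₀, now polarized at 29°.
I₂ = I₁ cos²(59° − 29°) = 0.5 I₀ · cos²(30°) = 0.375 I₀.
I₃ = I₂ cos²(125° − 59°) = 0.375 I₀ · cos²(66°) = 0.06204 I₀.
After rotation:
Unpolarized light through the first polarizer → I₁ = ½ I₀, now polarized at 46°.
I₂ = I₁ cos²(59° − 46°) = 0.5 I₀ · cos²(13°) = 0.4747 I₀.
I₃ = I₂ cos²(125° − 59°) = 0.4747 I₀ · cos²(66°) = 0.07853 I₀.
Ratio = 0.07853 / 0.06204 = 1.266.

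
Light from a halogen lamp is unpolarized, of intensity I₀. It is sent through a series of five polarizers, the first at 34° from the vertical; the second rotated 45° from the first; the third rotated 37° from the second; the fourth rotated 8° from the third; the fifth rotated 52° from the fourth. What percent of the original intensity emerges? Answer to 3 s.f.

≈ 5.93%

Unpolarized light through the first polarizer → I₁ = ½ I₀, now polarized at 34°.
I₂ = I₁ cos²(45°) = 0.5 · 0.5 I₀ = 0.25 I₀.
I₃ = I₂ cos²(37°) = 0.25 · 0.6378 I₀ = 0.1595 I₀.
I₄ = I₃ cos²(8°) = 0.1595 · 0.9806 I₀ = 0.1564 I₀.
I₅ = I₄ cos²(52°) = 0.1564 · 0.379 I₀ = 0.05927 I₀.
That is 5.927% of the incident intensity.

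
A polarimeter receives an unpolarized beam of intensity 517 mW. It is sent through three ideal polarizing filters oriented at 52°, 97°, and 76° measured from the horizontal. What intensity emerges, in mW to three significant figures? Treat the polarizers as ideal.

Unpolarized light through the first polarizer → I₁ = 517 mW/2 = 258.5 mW, polarized at 52°.
I₂ = I₁ · cos²(45°) = 258.5 · 0.5 = 129.3 mW.
I₃ = I₂ · cos²(21°) = 129.3 · 0.8716 = 112.7 mW.

I ≈ 113 mW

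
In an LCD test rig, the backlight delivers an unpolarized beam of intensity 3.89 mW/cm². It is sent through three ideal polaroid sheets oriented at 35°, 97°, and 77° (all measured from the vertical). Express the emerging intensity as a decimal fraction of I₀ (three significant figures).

I/I₀ ≈ 0.0973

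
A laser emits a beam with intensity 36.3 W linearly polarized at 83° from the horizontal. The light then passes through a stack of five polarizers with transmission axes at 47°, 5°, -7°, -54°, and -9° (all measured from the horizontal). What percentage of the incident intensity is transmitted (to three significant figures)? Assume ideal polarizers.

≈ 8.04%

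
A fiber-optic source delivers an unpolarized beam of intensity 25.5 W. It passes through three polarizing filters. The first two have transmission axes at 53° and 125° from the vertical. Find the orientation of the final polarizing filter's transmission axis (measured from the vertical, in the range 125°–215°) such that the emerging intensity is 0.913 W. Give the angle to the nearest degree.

Unpolarized light through the first polarizer → I₁ = ½ I₀, now polarized at 53°.
I₂ = I₁ cos²(125° − 53°) = 0.5 I₀ · cos²(72°) = 0.04775 I₀.
Target fraction: 0.913 / 25.5 W = 0.0358 of I₀.
Need I₃/I₀ = 0.0358, so cos²(θ − 125°) = 0.0358 / 0.04775 = 0.7499.
θ − 125° = arccos(√0.7499) = 30.0°, giving θ ≈ 125 + 30.0 = 155.0°.

θ ≈ 155°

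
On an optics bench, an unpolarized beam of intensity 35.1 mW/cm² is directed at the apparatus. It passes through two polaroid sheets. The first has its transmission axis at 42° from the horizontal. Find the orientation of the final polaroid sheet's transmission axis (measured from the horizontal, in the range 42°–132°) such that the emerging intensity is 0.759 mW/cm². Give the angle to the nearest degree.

θ ≈ 120°

Unpolarized light through the first polarizer → I₁ = ½ I₀, now polarized at 42°.
Target fraction: 0.759 / 35.1 mW/cm² = 0.02162 of I₀.
Need I₂/I₀ = 0.02162, so cos²(θ − 42°) = 0.02162 / 0.5 = 0.04325.
θ − 42° = arccos(√0.04325) = 78.0°, giving θ ≈ 42 + 78.0 = 120.0°.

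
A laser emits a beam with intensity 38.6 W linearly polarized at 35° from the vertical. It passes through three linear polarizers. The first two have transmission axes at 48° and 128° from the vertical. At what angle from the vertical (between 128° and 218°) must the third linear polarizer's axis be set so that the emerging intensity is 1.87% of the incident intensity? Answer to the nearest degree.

I₁ = I₀ cos²(48° − 35°) = I₀ cos²(13°) = 0.9494 I₀.
I₂ = I₁ cos²(128° − 48°) = 0.9494 I₀ · cos²(80°) = 0.02863 I₀.
Need I₃/I₀ = 0.0187, so cos²(θ − 128°) = 0.0187 / 0.02863 = 0.6532.
θ − 128° = arccos(√0.6532) = 36.1°, giving θ ≈ 128 + 36.1 = 164.1°.

θ ≈ 164°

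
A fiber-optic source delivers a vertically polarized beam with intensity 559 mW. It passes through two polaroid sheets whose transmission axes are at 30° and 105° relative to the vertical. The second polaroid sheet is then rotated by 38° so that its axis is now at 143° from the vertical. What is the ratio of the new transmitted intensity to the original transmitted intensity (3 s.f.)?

Before rotation:
By Malus's law, I₁ = I₀ cos²(30° − 0°) = I₀ cos²(30°) = 0.75 I₀.
I₂ = I₁ cos²(105° − 30°) = 0.75 I₀ · cos²(75°) = 0.05024 I₀.
After rotation:
I₁ = I₀ cos²(30° − 0°) = I₀ cos²(30°) = 0.75 I₀.
Angle between axes 1 and 2: 67°. I₂ = 0.75 I₀ · cos²(67°) = 0.1145 I₀.
Ratio = 0.1145 / 0.05024 = 2.279.

I_new/I_old ≈ 2.28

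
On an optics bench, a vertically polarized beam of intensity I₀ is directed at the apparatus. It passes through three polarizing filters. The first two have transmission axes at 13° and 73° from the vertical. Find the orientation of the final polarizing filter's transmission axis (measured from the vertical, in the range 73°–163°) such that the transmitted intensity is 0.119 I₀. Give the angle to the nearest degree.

θ ≈ 118°

I₁ = I₀ cos²(13° − 0°) = I₀ cos²(13°) = 0.9494 I₀.
I₂ = I₁ cos²(73° − 13°) = 0.9494 I₀ · cos²(60°) = 0.2373 I₀.
Need I₃/I₀ = 0.119, so cos²(θ − 73°) = 0.119 / 0.2373 = 0.5014.
θ − 73° = arccos(√0.5014) = 44.9°, giving θ ≈ 73 + 44.9 = 117.9°.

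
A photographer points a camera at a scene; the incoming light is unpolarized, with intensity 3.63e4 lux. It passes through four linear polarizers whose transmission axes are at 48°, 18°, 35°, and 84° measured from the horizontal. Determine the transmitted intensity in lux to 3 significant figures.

I ≈ 5360 lux

Unpolarized light through the first polarizer → I₁ = 3.63e4 lux/2 = 1.815e+04 lux, polarized at 48°.
I₂ = I₁ · cos²(30°) = 1.815e+04 · 0.75 = 1.361e+04 lux.
I₃ = I₂ · cos²(17°) = 1.361e+04 · 0.9145 = 1.245e+04 lux.
I₄ = I₃ · cos²(49°) = 1.245e+04 · 0.4304 = 5358 lux.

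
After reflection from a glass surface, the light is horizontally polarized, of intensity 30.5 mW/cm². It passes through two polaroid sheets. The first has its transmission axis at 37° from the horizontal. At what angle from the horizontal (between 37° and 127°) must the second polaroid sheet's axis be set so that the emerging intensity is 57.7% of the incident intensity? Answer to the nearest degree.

θ ≈ 55°

I₁ = I₀ cos²(37° − 0°) = I₀ cos²(37°) = 0.6378 I₀.
Need I₂/I₀ = 0.577, so cos²(θ − 37°) = 0.577 / 0.6378 = 0.9046.
θ − 37° = arccos(√0.9046) = 18.0°, giving θ ≈ 37 + 18.0 = 55.0°.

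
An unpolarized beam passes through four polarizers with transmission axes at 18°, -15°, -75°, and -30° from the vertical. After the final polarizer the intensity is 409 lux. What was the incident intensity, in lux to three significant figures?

I₀ ≈ 9300 lux

Unpolarized light through the first polarizer → I₁ = ½ I₀, now polarized at 18°.
I₂ = I₁ cos²(-15° − 18°) = 0.5 I₀ · cos²(33°) = 0.3517 I₀.
I₃ = I₂ cos²(-75° + 15°) = 0.3517 I₀ · cos²(60°) = 0.08792 I₀.
I₄ = I₃ cos²(-30° + 75°) = 0.08792 I₀ · cos²(45°) = 0.04396 I₀.
So 409 lux = 0.04396 I₀, giving I₀ = 409/0.04396 = 9304 lux.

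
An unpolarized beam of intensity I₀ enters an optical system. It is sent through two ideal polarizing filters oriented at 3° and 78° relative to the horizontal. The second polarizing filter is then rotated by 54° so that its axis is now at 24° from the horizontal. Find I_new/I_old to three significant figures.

I_new/I_old ≈ 13.0

Before rotation:
Unpolarized light through the first polarizer → I₁ = ½ I₀, now polarized at 3°.
I₂ = I₁ cos²(78° − 3°) = 0.5 I₀ · cos²(75°) = 0.03349 I₀.
After rotation:
Unpolarized light through the first polarizer → I₁ = ½ I₀, now polarized at 3°.
I₂ = I₁ cos²(24° − 3°) = 0.5 I₀ · cos²(21°) = 0.4358 I₀.
Ratio = 0.4358 / 0.03349 = 13.01.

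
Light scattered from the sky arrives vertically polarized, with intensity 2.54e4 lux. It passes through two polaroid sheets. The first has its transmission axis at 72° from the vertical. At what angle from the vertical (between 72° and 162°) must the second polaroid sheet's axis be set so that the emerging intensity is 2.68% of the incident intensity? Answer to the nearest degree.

θ ≈ 130°

By Malus's law, I₁ = I₀ cos²(72° − 0°) = I₀ cos²(72°) = 0.09549 I₀.
Need I₂/I₀ = 0.0268, so cos²(θ − 72°) = 0.0268 / 0.09549 = 0.2807.
θ − 72° = arccos(√0.2807) = 58.0°, giving θ ≈ 72 + 58.0 = 130.0°.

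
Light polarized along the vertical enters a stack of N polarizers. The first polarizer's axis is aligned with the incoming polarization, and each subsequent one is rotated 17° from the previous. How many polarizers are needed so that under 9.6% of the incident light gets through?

First polarizer is aligned with the polarization: full transmission.
Each further stage multiplies by cos²(17°) = 0.9145.
After N polarizers: T = 0.9145^(N−1). Require T < 0.096 ⇒ N−1 > ln(0.096)/ln(0.9145) = 26.23, so N−1 ≥ 27 and N = 28.
Check: N=28 gives T = 0.08958 < 0.096; N=27 gives T = 0.09795.

N = 28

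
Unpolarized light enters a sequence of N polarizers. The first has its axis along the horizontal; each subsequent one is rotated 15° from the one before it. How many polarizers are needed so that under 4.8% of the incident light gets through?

First polarizer halves the unpolarized light: factor 1/2.
Each further stage multiplies by cos²(15°) = 0.933.
After N polarizers: T = 0.5·0.933^(N−1). Require T < 0.048 ⇒ N−1 > ln(0.048/0.5)/ln(0.933) = 33.80, so N−1 ≥ 34 and N = 35.
Check: N=35 gives T = 0.04733 < 0.048; N=34 gives T = 0.05073.

N = 35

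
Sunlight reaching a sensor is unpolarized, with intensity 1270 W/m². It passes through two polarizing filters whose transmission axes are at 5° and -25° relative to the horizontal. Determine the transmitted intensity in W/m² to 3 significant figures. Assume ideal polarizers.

Unpolarized light through the first polarizer → I₁ = 1270 W/m²/2 = 635 W/m², polarized at 5°.
I₂ = I₁ · cos²(30°) = 635 · 0.75 = 476.3 W/m².

I ≈ 476 W/m²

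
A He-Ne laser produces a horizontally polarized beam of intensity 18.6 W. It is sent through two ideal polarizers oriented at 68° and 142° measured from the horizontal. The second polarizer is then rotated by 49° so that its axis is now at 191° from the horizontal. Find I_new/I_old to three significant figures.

I_new/I_old ≈ 3.90

Before rotation:
By Malus's law, I₁ = I₀ cos²(68° − 0°) = I₀ cos²(68°) = 0.1403 I₀.
I₂ = I₁ cos²(142° − 68°) = 0.1403 I₀ · cos²(74°) = 0.01066 I₀.
After rotation:
I₁ = I₀ cos²(68° − 0°) = I₀ cos²(68°) = 0.1403 I₀.
Angle between axes 1 and 2: 57°. I₂ = 0.1403 I₀ · cos²(57°) = 0.04163 I₀.
Ratio = 0.04163 / 0.01066 = 3.904.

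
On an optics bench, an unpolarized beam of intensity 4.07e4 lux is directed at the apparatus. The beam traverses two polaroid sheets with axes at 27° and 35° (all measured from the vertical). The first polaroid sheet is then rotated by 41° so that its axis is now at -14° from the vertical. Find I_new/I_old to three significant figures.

Before rotation:
Unpolarized light through the first polarizer → I₁ = ½ I₀, now polarized at 27°.
I₂ = I₁ cos²(35° − 27°) = 0.5 I₀ · cos²(8°) = 0.4903 I₀.
After rotation:
Unpolarized light through the first polarizer → I₁ = ½ I₀, now polarized at -14°.
I₂ = I₁ cos²(35° + 14°) = 0.5 I₀ · cos²(49°) = 0.2152 I₀.
Ratio = 0.2152 / 0.4903 = 0.4389.

I_new/I_old ≈ 0.439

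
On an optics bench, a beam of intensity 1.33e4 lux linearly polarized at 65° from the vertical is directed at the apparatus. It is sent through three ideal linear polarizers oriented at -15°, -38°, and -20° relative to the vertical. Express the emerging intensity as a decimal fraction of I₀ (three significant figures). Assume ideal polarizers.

By Malus's law, I₁ = 1.33e4 lux · cos²(80°) = 401 lux.
I₂ = I₁ · cos²(23°) = 401 · 0.8473 = 339.8 lux.
I₃ = I₂ · cos²(18°) = 339.8 · 0.9045 = 307.4 lux.
Transmitted fraction = 0.02311.

I/I₀ ≈ 0.0231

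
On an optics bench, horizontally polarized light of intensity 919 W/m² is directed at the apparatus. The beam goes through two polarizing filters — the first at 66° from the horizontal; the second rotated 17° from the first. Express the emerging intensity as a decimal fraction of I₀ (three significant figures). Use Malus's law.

By Malus's law, I₁ = 919 W/m² · cos²(66°) = 152 W/m².
I₂ = I₁ · cos²(17°) = 152 · 0.9145 = 139 W/m².
Transmitted fraction = 0.1513.

I/I₀ ≈ 0.151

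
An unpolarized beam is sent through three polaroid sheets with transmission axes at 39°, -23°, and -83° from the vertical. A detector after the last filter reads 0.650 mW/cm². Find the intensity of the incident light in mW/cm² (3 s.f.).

Unpolarized light through the first polarizer → I₁ = ½ I₀, now polarized at 39°.
I₂ = I₁ cos²(-23° − 39°) = 0.5 I₀ · cos²(62°) = 0.1102 I₀.
I₃ = I₂ cos²(-83° + 23°) = 0.1102 I₀ · cos²(60°) = 0.02755 I₀.
So 0.650 mW/cm² = 0.02755 I₀, giving I₀ = 0.650/0.02755 = 23.59 mW/cm².

I₀ ≈ 23.6 mW/cm²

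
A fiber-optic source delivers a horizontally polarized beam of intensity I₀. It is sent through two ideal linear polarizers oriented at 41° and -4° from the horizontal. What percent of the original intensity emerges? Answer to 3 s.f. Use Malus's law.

≈ 28.5%

By Malus's law, I₁ = I₀ cos²(41° − 0°) = I₀ cos²(41°) = 0.5696 I₀.
I₂ = I₁ cos²(-4° − 41°) = 0.5696 I₀ · cos²(45°) = 0.2848 I₀.
That is 28.48% of the incident intensity.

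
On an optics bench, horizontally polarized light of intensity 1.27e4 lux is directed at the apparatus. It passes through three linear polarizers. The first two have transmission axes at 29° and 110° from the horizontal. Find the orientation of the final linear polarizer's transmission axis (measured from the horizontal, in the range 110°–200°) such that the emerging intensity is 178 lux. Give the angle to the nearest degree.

By Malus's law, I₁ = I₀ cos²(29° − 0°) = I₀ cos²(29°) = 0.765 I₀.
I₂ = I₁ cos²(110° − 29°) = 0.765 I₀ · cos²(81°) = 0.01872 I₀.
Target fraction: 178 / 1.27e4 lux = 0.01402 of I₀.
Need I₃/I₀ = 0.01402, so cos²(θ − 110°) = 0.01402 / 0.01872 = 0.7487.
θ − 110° = arccos(√0.7487) = 30.1°, giving θ ≈ 110 + 30.1 = 140.1°.

θ ≈ 140°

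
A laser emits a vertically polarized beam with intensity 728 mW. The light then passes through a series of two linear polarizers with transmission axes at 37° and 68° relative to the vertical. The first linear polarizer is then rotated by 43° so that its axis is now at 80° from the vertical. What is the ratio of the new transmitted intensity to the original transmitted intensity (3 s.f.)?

Before rotation:
By Malus's law, I₁ = I₀ cos²(37° − 0°) = I₀ cos²(37°) = 0.6378 I₀.
I₂ = I₁ cos²(68° − 37°) = 0.6378 I₀ · cos²(31°) = 0.4686 I₀.
After rotation:
I₁ = I₀ cos²(80° − 0°) = I₀ cos²(80°) = 0.03015 I₀.
I₂ = I₁ cos²(68° − 80°) = 0.03015 I₀ · cos²(12°) = 0.02885 I₀.
Ratio = 0.02885 / 0.4686 = 0.06156.

I_new/I_old ≈ 0.0616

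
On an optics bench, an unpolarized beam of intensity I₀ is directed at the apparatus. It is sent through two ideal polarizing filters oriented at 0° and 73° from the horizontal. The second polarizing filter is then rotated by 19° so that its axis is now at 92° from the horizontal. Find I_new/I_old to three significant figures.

I_new/I_old ≈ 0.0142

Before rotation:
Unpolarized light through the first polarizer → I₁ = ½ I₀, now polarized at 0°.
I₂ = I₁ cos²(73° − 0°) = 0.5 I₀ · cos²(73°) = 0.04274 I₀.
After rotation:
Unpolarized light through the first polarizer → I₁ = ½ I₀, now polarized at 0°.
Angle between axes 1 and 2: 88°. I₂ = 0.5 I₀ · cos²(88°) = 0.000609 I₀.
Ratio = 0.000609 / 0.04274 = 0.01425.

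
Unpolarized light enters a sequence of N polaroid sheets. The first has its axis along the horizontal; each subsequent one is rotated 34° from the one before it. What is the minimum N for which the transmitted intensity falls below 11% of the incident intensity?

N = 6

First polarizer halves the unpolarized light: factor 1/2.
Each further stage multiplies by cos²(34°) = 0.6873.
After N polarizers: T = 0.5·0.6873^(N−1). Require T < 0.11 ⇒ N−1 > ln(0.11/0.5)/ln(0.6873) = 4.04, so N−1 ≥ 5 and N = 6.
Check: N=6 gives T = 0.07669 < 0.11; N=5 gives T = 0.1116.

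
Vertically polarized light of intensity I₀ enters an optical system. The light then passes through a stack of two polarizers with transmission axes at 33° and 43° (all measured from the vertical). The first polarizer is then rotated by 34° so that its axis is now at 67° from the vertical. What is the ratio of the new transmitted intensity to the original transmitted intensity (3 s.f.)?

Before rotation:
I₁ = I₀ cos²(33° − 0°) = I₀ cos²(33°) = 0.7034 I₀.
I₂ = I₁ cos²(43° − 33°) = 0.7034 I₀ · cos²(10°) = 0.6822 I₀.
After rotation:
I₁ = I₀ cos²(67° − 0°) = I₀ cos²(67°) = 0.1527 I₀.
I₂ = I₁ cos²(43° − 67°) = 0.1527 I₀ · cos²(24°) = 0.1274 I₀.
Ratio = 0.1274 / 0.6822 = 0.1868.

I_new/I_old ≈ 0.187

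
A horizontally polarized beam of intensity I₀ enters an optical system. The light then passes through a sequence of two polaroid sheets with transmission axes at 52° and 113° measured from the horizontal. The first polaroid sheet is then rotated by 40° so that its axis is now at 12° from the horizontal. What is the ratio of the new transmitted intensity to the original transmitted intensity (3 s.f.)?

Before rotation:
I₁ = I₀ cos²(52° − 0°) = I₀ cos²(52°) = 0.379 I₀.
I₂ = I₁ cos²(113° − 52°) = 0.379 I₀ · cos²(61°) = 0.08909 I₀.
After rotation:
I₁ = I₀ cos²(12° − 0°) = I₀ cos²(12°) = 0.9568 I₀.
Angle between axes 1 and 2: 79°. I₂ = 0.9568 I₀ · cos²(79°) = 0.03483 I₀.
Ratio = 0.03483 / 0.08909 = 0.391.

I_new/I_old ≈ 0.391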